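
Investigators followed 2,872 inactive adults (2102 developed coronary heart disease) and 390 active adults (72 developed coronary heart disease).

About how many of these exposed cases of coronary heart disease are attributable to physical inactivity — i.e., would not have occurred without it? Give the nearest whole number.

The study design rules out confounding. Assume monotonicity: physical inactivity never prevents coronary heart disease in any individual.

about 1572 cases

p₁ = P(outcome | exposed) = 2102/2872 = 0.73189
p₀ = P(outcome | unexposed) = 72/390 = 0.18462
PN = (p₁ − p₀)/p₁ = (0.73189 − 0.18462) / 0.73189 ≈ 0.74776.
Attributable cases ≈ PN × (exposed cases) = 0.74776 × 2102 ≈ 1571.78.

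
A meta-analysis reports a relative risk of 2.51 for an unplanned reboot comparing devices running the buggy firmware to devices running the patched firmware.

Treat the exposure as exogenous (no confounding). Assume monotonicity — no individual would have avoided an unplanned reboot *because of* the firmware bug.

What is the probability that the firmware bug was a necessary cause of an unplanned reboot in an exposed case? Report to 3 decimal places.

Under exogeneity and monotonicity, PN = (RR − 1) / RR = 1 − 1/RR.
PN = (2.51 − 1) / 2.51 = 1.51 / 2.51 ≈ 0.6016

PN ≈ 0.602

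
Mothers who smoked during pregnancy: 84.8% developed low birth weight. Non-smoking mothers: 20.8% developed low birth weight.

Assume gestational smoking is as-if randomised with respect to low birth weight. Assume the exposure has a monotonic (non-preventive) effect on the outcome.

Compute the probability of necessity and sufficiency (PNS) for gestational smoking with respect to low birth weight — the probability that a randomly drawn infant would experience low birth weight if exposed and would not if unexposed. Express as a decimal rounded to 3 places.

p₁ = 0.848, p₀ = 0.208.
Under exogeneity and monotonicity, PNS = p₁ − p₀.
PNS = 0.848 − 0.208 = 0.64

PNS ≈ 0.640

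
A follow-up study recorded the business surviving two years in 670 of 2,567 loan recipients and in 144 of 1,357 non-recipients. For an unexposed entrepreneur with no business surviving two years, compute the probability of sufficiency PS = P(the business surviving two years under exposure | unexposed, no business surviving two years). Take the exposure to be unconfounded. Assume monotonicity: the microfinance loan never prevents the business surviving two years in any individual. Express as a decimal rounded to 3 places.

PS ≈ 0.173

p₁ = P(outcome | exposed) = 670/2567 = 0.26101
p₀ = P(outcome | unexposed) = 144/1357 = 0.10612
Under exogeneity and monotonicity, PS = (p₁ − p₀) / (1 − p₀).
PS = (0.26101 − 0.10612) / (1 − 0.10612) = 0.15489 / 0.89388 ≈ 0.1733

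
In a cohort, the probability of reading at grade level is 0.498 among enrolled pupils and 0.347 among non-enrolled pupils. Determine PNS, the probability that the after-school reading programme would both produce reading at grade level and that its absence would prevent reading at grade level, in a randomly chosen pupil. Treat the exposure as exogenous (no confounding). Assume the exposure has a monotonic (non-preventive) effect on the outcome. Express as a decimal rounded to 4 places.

PNS ≈ 0.1510

Let p₁ = 0.498, p₀ = 0.347.
Under exogeneity and monotonicity, PNS = p₁ − p₀.
PNS = 0.498 − 0.347 = 0.151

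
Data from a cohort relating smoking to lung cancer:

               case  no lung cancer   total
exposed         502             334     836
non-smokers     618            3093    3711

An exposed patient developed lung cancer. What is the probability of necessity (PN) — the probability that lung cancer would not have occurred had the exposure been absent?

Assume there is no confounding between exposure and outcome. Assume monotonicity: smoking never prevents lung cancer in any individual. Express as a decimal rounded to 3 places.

p₁ = P(outcome | exposed) = 502/836 = 0.60048
p₀ = P(outcome | unexposed) = 618/3711 = 0.16653
Under exogeneity and monotonicity, PN = (p₁ − p₀) / p₁.
PN = (0.60048 − 0.16653) / 0.60048 = 0.43395 / 0.60048 ≈ 0.7227

PN ≈ 0.723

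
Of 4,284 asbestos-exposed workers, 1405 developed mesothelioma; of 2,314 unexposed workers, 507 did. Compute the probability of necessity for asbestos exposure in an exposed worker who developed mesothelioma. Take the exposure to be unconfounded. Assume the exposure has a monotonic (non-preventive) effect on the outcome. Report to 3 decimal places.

p₁ = P(outcome | exposed) = 1405/4284 = 0.32796
p₀ = P(outcome | unexposed) = 507/2314 = 0.2191
Under exogeneity and monotonicity, PN = (p₁ − p₀) / p₁.
PN = (0.32796 − 0.2191) / 0.32796 = 0.10886 / 0.32796 ≈ 0.3319

PN ≈ 0.332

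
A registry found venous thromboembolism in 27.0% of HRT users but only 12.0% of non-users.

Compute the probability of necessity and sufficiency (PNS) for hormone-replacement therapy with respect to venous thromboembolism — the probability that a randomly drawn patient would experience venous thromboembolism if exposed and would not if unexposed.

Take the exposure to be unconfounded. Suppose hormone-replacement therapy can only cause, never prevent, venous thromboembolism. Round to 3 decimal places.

PNS ≈ 0.150

p₁ = 0.27, p₀ = 0.12.
Under exogeneity and monotonicity, PNS = p₁ − p₀.
PNS = 0.27 − 0.12 = 0.15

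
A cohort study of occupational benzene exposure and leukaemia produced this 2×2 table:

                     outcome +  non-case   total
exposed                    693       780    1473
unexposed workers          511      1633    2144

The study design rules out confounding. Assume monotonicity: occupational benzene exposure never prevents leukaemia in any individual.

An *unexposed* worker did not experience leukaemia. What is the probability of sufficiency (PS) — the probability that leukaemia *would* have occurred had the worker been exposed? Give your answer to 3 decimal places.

PS ≈ 0.305

p₁ = P(outcome | exposed) = 693/1473 = 0.47047
p₀ = P(outcome | unexposed) = 511/2144 = 0.23834
Under exogeneity and monotonicity, PS = (p₁ − p₀)/(1 − p₀).
PS = (0.47047 − 0.23834) / 0.76166 ≈ 0.3048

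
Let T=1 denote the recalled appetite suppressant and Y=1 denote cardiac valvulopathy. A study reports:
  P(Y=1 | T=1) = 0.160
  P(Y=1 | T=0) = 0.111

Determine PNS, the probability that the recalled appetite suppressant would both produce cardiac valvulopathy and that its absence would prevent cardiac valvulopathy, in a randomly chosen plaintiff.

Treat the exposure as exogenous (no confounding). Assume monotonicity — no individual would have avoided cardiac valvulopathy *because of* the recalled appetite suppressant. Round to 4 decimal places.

Let p₁ = 0.16, p₀ = 0.111.
Under exogeneity and monotonicity, PNS = p₁ − p₀.
PNS = 0.16 − 0.111 = 0.049

PNS ≈ 0.0490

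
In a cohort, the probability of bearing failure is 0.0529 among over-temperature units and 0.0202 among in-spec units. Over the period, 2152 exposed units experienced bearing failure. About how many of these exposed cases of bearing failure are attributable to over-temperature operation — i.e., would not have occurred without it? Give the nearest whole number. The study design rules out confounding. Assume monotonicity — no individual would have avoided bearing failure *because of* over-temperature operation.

Let p₁ = 0.0529, p₀ = 0.0202.
PN = (p₁ − p₀)/p₁ = (0.0529 − 0.0202) / 0.0529 ≈ 0.61815.
Attributable cases ≈ PN × (exposed cases) = 0.61815 × 2152 ≈ 1330.25.

about 1330 cases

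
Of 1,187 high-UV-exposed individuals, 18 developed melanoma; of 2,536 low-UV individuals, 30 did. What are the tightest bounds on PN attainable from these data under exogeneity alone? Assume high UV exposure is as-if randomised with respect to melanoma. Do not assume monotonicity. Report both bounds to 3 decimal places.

p₁ = P(outcome | exposed) = 18/1187 = 0.015164
p₀ = P(outcome | unexposed) = 30/2536 = 0.01183
Under exogeneity alone the bounds on PN are max{0,(p₁−p₀)/p₁} ≤ PN ≤ min{1,(1−p₀)/p₁}.
  lower = (p₁ − p₀)/p₁ = 0.0033346 / 0.015164 ≈ 0.2199
  upper = min{1, (1 − p₀)/p₁} = 0.98817 / 0.015164 ≈ 65.1643 → capped at 1

0.220 ≤ PN ≤ 1.000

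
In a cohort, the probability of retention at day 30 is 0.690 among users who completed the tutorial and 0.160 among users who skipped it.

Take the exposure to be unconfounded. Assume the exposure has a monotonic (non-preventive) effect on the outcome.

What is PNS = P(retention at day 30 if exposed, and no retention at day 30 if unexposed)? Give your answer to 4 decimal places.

Let p₁ = 0.69, p₀ = 0.16.
Under exogeneity and monotonicity, PNS = p₁ − p₀.
PNS = 0.69 − 0.16 = 0.53

PNS ≈ 0.5300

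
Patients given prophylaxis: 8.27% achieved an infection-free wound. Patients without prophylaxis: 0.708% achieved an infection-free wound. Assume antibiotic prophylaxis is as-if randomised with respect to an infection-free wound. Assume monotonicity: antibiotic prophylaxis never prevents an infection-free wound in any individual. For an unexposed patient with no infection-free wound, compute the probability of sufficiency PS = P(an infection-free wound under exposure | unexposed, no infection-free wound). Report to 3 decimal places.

p₁ = 0.0827, p₀ = 0.00708.
Under exogeneity and monotonicity, PS = (p₁ − p₀) / (1 − p₀).
PS = (0.0827 − 0.00708) / (1 − 0.00708) = 0.07562 / 0.99292 ≈ 0.0762

PS ≈ 0.076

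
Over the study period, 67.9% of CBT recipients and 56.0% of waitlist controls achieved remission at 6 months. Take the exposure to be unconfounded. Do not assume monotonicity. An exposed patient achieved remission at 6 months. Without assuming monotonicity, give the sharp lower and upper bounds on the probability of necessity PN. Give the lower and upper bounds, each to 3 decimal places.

0.175 ≤ PN ≤ 0.648

p₁ = 0.679, p₀ = 0.56.
Under exogeneity alone the bounds on PN are max{0,(p₁−p₀)/p₁} ≤ PN ≤ min{1,(1−p₀)/p₁}.
  lower = (p₁ − p₀)/p₁ = 0.119 / 0.679 ≈ 0.1753
  upper = min{1, (1 − p₀)/p₁} = 0.44 / 0.679 ≈ 0.6480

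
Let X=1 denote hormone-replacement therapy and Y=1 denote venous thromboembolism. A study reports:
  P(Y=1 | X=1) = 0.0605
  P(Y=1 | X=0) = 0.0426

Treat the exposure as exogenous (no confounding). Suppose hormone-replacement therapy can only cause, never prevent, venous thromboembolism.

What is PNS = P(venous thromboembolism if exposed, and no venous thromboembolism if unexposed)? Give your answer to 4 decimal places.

Let p₁ = 0.0605, p₀ = 0.0426.
Under exogeneity and monotonicity, PNS = p₁ − p₀.
PNS = 0.0605 − 0.0426 = 0.0179

PNS ≈ 0.0179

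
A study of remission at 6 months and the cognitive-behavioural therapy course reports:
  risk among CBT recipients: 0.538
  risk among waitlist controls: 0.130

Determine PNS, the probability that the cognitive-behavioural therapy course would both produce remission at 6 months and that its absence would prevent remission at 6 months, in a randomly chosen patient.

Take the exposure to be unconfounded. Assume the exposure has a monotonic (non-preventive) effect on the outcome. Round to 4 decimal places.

PNS ≈ 0.4080

Let p₁ = 0.538, p₀ = 0.13.
Under exogeneity and monotonicity, PNS = p₁ − p₀.
PNS = 0.538 − 0.13 = 0.408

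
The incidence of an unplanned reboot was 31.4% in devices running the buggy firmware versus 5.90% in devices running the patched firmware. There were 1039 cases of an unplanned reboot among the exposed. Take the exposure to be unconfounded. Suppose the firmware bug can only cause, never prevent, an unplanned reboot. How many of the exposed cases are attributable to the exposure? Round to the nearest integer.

p₁ = 0.314, p₀ = 0.059.
PN = (p₁ − p₀)/p₁ = (0.314 − 0.059) / 0.314 ≈ 0.81210.
Attributable cases ≈ PN × (exposed cases) = 0.81210 × 1039 ≈ 843.77.

about 844 cases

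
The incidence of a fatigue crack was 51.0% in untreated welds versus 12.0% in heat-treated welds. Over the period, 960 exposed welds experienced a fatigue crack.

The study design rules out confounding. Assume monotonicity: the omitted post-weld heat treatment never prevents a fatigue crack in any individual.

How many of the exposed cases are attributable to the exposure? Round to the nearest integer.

about 734 cases

p₁ = 0.51, p₀ = 0.12.
PN = (p₁ − p₀)/p₁ = (0.51 − 0.12) / 0.51 ≈ 0.76471.
Attributable cases ≈ PN × (exposed cases) = 0.76471 × 960 ≈ 734.12.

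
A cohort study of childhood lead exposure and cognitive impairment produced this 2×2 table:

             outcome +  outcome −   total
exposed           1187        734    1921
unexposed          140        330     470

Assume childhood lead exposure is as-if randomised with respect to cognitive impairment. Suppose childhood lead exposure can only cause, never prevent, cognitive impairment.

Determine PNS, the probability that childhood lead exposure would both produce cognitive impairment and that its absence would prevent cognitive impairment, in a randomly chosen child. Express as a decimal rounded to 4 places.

PNS ≈ 0.3200

p₁ = P(outcome | exposed) = 1187/1921 = 0.61791
p₀ = P(outcome | unexposed) = 140/470 = 0.29787
Under exogeneity and monotonicity, PNS = p₁ − p₀.
PNS = 0.61791 − 0.29787 = 0.32003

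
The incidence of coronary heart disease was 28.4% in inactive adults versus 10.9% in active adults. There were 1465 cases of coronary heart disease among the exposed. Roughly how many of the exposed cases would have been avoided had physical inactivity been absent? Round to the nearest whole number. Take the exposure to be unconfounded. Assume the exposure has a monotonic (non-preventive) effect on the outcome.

p₁ = 0.284, p₀ = 0.109.
PN = (p₁ − p₀)/p₁ = (0.284 − 0.109) / 0.284 ≈ 0.61620.
Attributable cases ≈ PN × (exposed cases) = 0.61620 × 1465 ≈ 902.73.

about 903 cases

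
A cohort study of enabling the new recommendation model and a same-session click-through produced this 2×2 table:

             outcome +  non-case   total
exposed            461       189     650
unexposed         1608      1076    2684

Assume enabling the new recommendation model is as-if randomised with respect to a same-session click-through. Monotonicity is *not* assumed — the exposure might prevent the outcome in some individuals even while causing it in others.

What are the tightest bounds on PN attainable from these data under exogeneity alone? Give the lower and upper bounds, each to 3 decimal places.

p₁ = P(outcome | exposed) = 461/650 = 0.70923
p₀ = P(outcome | unexposed) = 1608/2684 = 0.59911
Under exogeneity alone the bounds on PN are max{0,(p₁−p₀)/p₁} ≤ PN ≤ min{1,(1−p₀)/p₁}.
  lower = (p₁ − p₀)/p₁ = 0.11012 / 0.70923 ≈ 0.1553
  upper = min{1, (1 − p₀)/p₁} = 0.40089 / 0.70923 ≈ 0.5653

0.155 ≤ PN ≤ 0.565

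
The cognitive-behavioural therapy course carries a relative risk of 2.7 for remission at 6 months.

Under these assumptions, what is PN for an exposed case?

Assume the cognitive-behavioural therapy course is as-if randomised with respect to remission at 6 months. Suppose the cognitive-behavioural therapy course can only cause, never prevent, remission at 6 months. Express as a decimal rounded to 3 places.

Under exogeneity and monotonicity, PN = (RR − 1) / RR = 1 − 1/RR.
PN = (2.7 − 1) / 2.7 = 1.7 / 2.7 ≈ 0.6296

PN ≈ 0.630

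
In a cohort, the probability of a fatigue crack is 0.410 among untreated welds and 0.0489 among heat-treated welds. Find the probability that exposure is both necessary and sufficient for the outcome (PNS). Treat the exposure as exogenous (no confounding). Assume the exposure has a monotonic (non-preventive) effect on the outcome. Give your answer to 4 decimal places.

PNS ≈ 0.3611

Let p₁ = 0.41, p₀ = 0.0489.
Under exogeneity and monotonicity, PNS = p₁ − p₀.
PNS = 0.41 − 0.0489 = 0.3611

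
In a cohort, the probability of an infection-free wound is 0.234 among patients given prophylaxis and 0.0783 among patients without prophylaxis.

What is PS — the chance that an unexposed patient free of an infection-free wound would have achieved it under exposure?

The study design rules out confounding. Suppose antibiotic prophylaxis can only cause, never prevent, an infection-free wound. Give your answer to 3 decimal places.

PS ≈ 0.169

Let p₁ = 0.234, p₀ = 0.0783.
Under exogeneity and monotonicity, PS = (p₁ − p₀) / (1 − p₀).
PS = (0.234 − 0.0783) / (1 − 0.0783) = 0.1557 / 0.9217 ≈ 0.1689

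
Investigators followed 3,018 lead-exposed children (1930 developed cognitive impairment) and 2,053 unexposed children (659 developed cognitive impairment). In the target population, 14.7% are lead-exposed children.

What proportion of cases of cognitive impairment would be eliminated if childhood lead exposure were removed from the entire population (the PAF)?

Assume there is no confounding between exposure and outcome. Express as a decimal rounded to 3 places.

p₁ = P(outcome | exposed) = 1930/3018 = 0.6395
p₀ = P(outcome | unexposed) = 659/2053 = 0.32099
Overall risk P(Y=1) = π·p₁ + (1−π)·p₀ = 0.147×0.6395 + 0.853×0.32099 = 0.36781.
Under exogeneity, PAF = [P(Y=1) − p₀] / P(Y=1).
PAF = (0.36781 − 0.32099) / 0.36781 ≈ 0.1273

PAF ≈ 0.127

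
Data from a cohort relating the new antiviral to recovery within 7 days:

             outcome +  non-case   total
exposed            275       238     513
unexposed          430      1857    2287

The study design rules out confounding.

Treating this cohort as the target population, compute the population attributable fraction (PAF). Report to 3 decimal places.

p₁ = P(outcome | exposed) = 275/513 = 0.53606
p₀ = P(outcome | unexposed) = 430/2287 = 0.18802
Exposure prevalence π = 513/2800 = 0.18321; overall risk P(Y=1) = 0.25179.
Under exogeneity, PAF = [P(Y=1) − p₀]/P(Y=1).
PAF = (0.25179 − 0.18802) / 0.25179 ≈ 0.2533

PAF ≈ 0.253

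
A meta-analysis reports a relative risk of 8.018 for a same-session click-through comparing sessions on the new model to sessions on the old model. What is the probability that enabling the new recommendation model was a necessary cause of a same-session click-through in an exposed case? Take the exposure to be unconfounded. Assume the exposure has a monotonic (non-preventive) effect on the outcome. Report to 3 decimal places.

PN ≈ 0.875

Under exogeneity and monotonicity, PN = (RR − 1) / RR = 1 − 1/RR.
PN = (8.018 − 1) / 8.018 = 7.018 / 8.018 ≈ 0.8753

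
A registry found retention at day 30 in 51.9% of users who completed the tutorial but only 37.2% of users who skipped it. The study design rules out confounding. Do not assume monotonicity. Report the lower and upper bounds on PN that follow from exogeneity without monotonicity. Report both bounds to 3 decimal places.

p₁ = 0.519, p₀ = 0.372.
Under exogeneity alone the bounds on PN are max{0,(p₁−p₀)/p₁} ≤ PN ≤ min{1,(1−p₀)/p₁}.
  lower = (p₁ − p₀)/p₁ = 0.147 / 0.519 ≈ 0.2832
  upper = min{1, (1 − p₀)/p₁} = 0.628 / 0.519 ≈ 1.2100 → capped at 1

0.283 ≤ PN ≤ 1.000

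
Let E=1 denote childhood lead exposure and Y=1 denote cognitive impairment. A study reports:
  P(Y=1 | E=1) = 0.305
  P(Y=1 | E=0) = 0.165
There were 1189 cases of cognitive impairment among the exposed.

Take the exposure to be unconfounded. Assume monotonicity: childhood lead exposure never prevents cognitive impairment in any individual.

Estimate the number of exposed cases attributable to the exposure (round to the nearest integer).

Let p₁ = 0.305, p₀ = 0.165.
PN = (p₁ − p₀)/p₁ = (0.305 − 0.165) / 0.305 ≈ 0.45902.
Attributable cases ≈ PN × (exposed cases) = 0.45902 × 1189 ≈ 545.77.

about 546 cases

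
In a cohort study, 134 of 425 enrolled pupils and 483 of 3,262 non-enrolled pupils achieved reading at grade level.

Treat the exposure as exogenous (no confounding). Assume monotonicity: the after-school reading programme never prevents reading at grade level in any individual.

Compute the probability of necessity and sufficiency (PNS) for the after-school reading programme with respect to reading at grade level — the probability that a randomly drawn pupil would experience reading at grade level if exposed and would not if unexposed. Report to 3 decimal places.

PNS ≈ 0.167

p₁ = P(outcome | exposed) = 134/425 = 0.31529
p₀ = P(outcome | unexposed) = 483/3262 = 0.14807
Under exogeneity and monotonicity, PNS = p₁ − p₀.
PNS = 0.31529 − 0.14807 = 0.16723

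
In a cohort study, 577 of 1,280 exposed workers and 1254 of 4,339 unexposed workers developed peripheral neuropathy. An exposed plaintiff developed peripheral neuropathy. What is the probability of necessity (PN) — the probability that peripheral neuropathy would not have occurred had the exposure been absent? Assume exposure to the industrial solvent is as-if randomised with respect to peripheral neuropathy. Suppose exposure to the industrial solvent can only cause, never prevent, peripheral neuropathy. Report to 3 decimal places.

p₁ = P(outcome | exposed) = 577/1280 = 0.45078
p₀ = P(outcome | unexposed) = 1254/4339 = 0.28901
Under exogeneity and monotonicity, PN = (p₁ − p₀) / p₁.
PN = (0.45078 − 0.28901) / 0.45078 = 0.16177 / 0.45078 ≈ 0.3589

PN ≈ 0.359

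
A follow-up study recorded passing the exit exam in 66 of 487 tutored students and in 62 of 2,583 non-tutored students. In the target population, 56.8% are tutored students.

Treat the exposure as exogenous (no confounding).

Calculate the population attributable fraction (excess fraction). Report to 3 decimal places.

p₁ = P(outcome | exposed) = 66/487 = 0.13552
p₀ = P(outcome | unexposed) = 62/2583 = 0.024003
Overall risk P(Y=1) = π·p₁ + (1−π)·p₀ = 0.568×0.13552 + 0.432×0.024003 = 0.087347.
Under exogeneity, PAF = [P(Y=1) − p₀] / P(Y=1).
PAF = (0.087347 − 0.024003) / 0.087347 ≈ 0.7252

PAF ≈ 0.725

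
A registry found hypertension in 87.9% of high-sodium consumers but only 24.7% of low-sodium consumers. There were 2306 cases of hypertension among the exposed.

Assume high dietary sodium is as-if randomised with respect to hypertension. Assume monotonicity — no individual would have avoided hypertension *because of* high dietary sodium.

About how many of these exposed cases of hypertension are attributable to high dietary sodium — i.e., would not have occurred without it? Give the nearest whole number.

p₁ = 0.879, p₀ = 0.247.
PN = (p₁ − p₀)/p₁ = (0.879 − 0.247) / 0.879 ≈ 0.71900.
Attributable cases ≈ PN × (exposed cases) = 0.71900 × 2306 ≈ 1658.01.

about 1658 cases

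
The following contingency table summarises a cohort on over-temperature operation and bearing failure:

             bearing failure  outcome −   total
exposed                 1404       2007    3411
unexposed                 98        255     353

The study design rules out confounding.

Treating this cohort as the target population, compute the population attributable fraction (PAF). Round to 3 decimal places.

p₁ = P(outcome | exposed) = 1404/3411 = 0.41161
p₀ = P(outcome | unexposed) = 98/353 = 0.27762
Exposure prevalence π = 3411/3764 = 0.90622; overall risk P(Y=1) = 0.39904.
Under exogeneity, PAF = [P(Y=1) − p₀]/P(Y=1).
PAF = (0.39904 − 0.27762) / 0.39904 ≈ 0.3043

PAF ≈ 0.304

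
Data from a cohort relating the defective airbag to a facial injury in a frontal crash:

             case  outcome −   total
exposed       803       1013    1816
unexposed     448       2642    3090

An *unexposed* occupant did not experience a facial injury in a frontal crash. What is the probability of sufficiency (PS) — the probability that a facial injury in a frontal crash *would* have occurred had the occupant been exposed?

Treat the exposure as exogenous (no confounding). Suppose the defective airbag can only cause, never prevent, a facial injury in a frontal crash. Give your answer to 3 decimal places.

p₁ = P(outcome | exposed) = 803/1816 = 0.44218
p₀ = P(outcome | unexposed) = 448/3090 = 0.14498
Under exogeneity and monotonicity, PS = (p₁ − p₀) / (1 − p₀).
PS = (0.44218 − 0.14498) / (1 − 0.14498) = 0.2972 / 0.85502 ≈ 0.3476

PS ≈ 0.348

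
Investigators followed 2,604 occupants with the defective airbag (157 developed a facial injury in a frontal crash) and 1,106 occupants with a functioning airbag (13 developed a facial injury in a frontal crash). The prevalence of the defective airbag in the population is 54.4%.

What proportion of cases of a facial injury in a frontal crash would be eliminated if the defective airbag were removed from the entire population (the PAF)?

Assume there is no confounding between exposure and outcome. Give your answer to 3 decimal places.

PAF ≈ 0.692

p₁ = P(outcome | exposed) = 157/2604 = 0.060292
p₀ = P(outcome | unexposed) = 13/1106 = 0.011754
Overall risk P(Y=1) = π·p₁ + (1−π)·p₀ = 0.544×0.060292 + 0.456×0.011754 = 0.038159.
Under exogeneity, PAF = [P(Y=1) − p₀] / P(Y=1).
PAF = (0.038159 − 0.011754) / 0.038159 ≈ 0.6920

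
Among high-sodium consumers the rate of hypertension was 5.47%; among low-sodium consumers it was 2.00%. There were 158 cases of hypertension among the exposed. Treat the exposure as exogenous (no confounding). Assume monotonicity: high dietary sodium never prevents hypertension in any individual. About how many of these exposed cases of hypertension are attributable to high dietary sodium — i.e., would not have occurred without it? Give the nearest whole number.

p₁ = 0.0547, p₀ = 0.02.
PN = (p₁ − p₀)/p₁ = (0.0547 − 0.02) / 0.0547 ≈ 0.63437.
Attributable cases ≈ PN × (exposed cases) = 0.63437 × 158 ≈ 100.23.

about 100 cases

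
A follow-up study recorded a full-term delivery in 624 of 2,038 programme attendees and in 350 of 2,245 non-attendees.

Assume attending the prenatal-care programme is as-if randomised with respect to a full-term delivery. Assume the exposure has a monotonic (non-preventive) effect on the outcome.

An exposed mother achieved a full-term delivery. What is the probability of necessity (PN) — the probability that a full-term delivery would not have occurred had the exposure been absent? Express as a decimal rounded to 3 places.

PN ≈ 0.491

p₁ = P(outcome | exposed) = 624/2038 = 0.30618
p₀ = P(outcome | unexposed) = 350/2245 = 0.1559
Under exogeneity and monotonicity, PN = (p₁ − p₀) / p₁.
PN = (0.30618 − 0.1559) / 0.30618 = 0.15028 / 0.30618 ≈ 0.4908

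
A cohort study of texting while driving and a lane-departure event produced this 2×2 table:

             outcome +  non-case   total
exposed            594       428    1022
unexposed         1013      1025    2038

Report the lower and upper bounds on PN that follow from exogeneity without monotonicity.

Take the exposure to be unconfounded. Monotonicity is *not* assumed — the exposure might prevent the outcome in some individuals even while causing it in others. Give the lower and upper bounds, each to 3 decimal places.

0.145 ≤ PN ≤ 0.865

p₁ = P(outcome | exposed) = 594/1022 = 0.58121
p₀ = P(outcome | unexposed) = 1013/2038 = 0.49706
Under exogeneity alone the bounds on PN are max{0,(p₁−p₀)/p₁} ≤ PN ≤ min{1,(1−p₀)/p₁}.
  lower = (p₁ − p₀)/p₁ = 0.084157 / 0.58121 ≈ 0.1448
  upper = min{1, (1 − p₀)/p₁} = 0.50294 / 0.58121 ≈ 0.8653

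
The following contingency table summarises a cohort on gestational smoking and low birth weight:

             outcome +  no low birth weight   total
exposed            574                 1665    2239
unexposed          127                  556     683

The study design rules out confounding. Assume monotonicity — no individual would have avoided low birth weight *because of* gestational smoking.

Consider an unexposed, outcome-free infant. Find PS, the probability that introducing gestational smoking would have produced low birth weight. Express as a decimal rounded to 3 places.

p₁ = P(outcome | exposed) = 574/2239 = 0.25636
p₀ = P(outcome | unexposed) = 127/683 = 0.18594
Under exogeneity and monotonicity, PS = (p₁ − p₀)/(1 − p₀).
PS = (0.25636 − 0.18594) / 0.81406 ≈ 0.0865

PS ≈ 0.087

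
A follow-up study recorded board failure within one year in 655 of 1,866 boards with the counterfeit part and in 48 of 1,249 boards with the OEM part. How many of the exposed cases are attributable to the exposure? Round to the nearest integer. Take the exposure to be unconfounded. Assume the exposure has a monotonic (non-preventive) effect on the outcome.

about 583 cases

p₁ = P(outcome | exposed) = 655/1866 = 0.35102
p₀ = P(outcome | unexposed) = 48/1249 = 0.038431
PN = (p₁ − p₀)/p₁ = (0.35102 − 0.038431) / 0.35102 ≈ 0.89052.
Attributable cases ≈ PN × (exposed cases) = 0.89052 × 655 ≈ 583.29.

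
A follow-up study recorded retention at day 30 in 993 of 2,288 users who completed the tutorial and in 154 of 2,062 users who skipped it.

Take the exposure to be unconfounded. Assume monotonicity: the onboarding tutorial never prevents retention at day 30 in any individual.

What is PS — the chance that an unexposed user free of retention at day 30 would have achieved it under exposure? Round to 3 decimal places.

PS ≈ 0.388

p₁ = P(outcome | exposed) = 993/2288 = 0.434
p₀ = P(outcome | unexposed) = 154/2062 = 0.074685
Under exogeneity and monotonicity, PS = (p₁ − p₀) / (1 − p₀).
PS = (0.434 − 0.074685) / (1 − 0.074685) = 0.35932 / 0.92532 ≈ 0.3883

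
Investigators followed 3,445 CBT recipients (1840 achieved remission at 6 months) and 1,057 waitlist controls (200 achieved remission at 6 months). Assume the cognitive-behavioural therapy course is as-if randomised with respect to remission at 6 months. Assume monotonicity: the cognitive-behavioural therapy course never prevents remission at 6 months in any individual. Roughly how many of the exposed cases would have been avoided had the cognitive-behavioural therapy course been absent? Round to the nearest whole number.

about 1188 cases

p₁ = P(outcome | exposed) = 1840/3445 = 0.53411
p₀ = P(outcome | unexposed) = 200/1057 = 0.18921
PN = (p₁ − p₀)/p₁ = (0.53411 − 0.18921) / 0.53411 ≈ 0.64574.
Attributable cases ≈ PN × (exposed cases) = 0.64574 × 1840 ≈ 1188.16.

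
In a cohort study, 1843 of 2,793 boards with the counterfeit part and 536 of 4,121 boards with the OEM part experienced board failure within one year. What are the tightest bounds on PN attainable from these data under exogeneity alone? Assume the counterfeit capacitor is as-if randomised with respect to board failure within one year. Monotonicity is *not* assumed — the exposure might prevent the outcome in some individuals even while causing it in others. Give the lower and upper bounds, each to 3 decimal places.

p₁ = P(outcome | exposed) = 1843/2793 = 0.65986
p₀ = P(outcome | unexposed) = 536/4121 = 0.13007
Under exogeneity alone the bounds on PN are max{0,(p₁−p₀)/p₁} ≤ PN ≤ min{1,(1−p₀)/p₁}.
  lower = (p₁ − p₀)/p₁ = 0.5298 / 0.65986 ≈ 0.8029
  upper = min{1, (1 − p₀)/p₁} = 0.86993 / 0.65986 ≈ 1.3184 → capped at 1

0.803 ≤ PN ≤ 1.000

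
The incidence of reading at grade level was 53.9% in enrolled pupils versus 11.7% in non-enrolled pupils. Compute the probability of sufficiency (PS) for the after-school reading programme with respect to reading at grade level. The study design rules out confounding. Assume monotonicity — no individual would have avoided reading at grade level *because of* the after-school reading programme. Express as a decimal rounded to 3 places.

p₁ = 0.539, p₀ = 0.117.
Under exogeneity and monotonicity, PS = (p₁ − p₀) / (1 − p₀).
PS = (0.539 − 0.117) / (1 − 0.117) = 0.422 / 0.883 ≈ 0.4779

PS ≈ 0.478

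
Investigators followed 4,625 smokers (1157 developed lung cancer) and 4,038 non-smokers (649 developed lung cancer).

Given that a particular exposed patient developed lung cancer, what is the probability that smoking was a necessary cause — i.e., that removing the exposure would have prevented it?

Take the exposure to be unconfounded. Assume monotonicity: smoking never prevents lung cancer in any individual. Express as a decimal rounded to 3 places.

p₁ = P(outcome | exposed) = 1157/4625 = 0.25016
p₀ = P(outcome | unexposed) = 649/4038 = 0.16072
Under exogeneity and monotonicity, PN = (p₁ − p₀) / p₁.
PN = (0.25016 − 0.16072) / 0.25016 = 0.089439 / 0.25016 ≈ 0.3575

PN ≈ 0.358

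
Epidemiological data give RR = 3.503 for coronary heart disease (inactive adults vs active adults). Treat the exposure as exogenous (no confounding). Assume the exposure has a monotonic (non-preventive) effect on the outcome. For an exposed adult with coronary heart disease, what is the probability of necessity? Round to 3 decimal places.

Under exogeneity and monotonicity, PN = (RR − 1) / RR = 1 − 1/RR.
PN = (3.503 − 1) / 3.503 = 2.503 / 3.503 ≈ 0.7145

PN ≈ 0.715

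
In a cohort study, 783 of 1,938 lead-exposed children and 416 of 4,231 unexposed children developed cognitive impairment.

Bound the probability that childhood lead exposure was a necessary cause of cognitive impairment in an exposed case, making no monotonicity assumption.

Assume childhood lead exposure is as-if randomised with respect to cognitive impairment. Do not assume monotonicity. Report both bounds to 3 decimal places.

0.757 ≤ PN ≤ 1.000

p₁ = P(outcome | exposed) = 783/1938 = 0.40402
p₀ = P(outcome | unexposed) = 416/4231 = 0.098322
Under exogeneity alone the bounds on PN are max{0,(p₁−p₀)/p₁} ≤ PN ≤ min{1,(1−p₀)/p₁}.
  lower = (p₁ − p₀)/p₁ = 0.3057 / 0.40402 ≈ 0.7566
  upper = min{1, (1 − p₀)/p₁} = 0.90168 / 0.40402 ≈ 2.2317 → capped at 1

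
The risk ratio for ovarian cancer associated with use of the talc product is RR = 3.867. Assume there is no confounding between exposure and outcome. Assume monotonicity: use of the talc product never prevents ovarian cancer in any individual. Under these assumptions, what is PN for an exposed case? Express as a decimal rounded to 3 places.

Under exogeneity and monotonicity, PN = (RR − 1) / RR = 1 − 1/RR.
PN = (3.867 − 1) / 3.867 = 2.867 / 3.867 ≈ 0.7414

PN ≈ 0.741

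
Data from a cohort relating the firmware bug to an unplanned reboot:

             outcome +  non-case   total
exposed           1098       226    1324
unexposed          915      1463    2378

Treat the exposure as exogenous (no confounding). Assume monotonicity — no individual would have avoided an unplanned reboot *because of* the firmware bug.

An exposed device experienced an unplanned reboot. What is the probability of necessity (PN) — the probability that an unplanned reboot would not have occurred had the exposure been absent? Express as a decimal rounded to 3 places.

p₁ = P(outcome | exposed) = 1098/1324 = 0.82931
p₀ = P(outcome | unexposed) = 915/2378 = 0.38478
Under exogeneity and monotonicity, PN = (p₁ − p₀)/p₁.
PN = (0.82931 − 0.38478) / 0.82931 ≈ 0.5360

PN ≈ 0.536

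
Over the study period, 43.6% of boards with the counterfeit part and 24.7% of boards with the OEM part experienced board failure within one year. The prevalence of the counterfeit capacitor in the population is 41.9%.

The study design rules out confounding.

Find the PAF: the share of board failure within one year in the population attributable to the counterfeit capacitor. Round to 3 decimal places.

p₁ = 0.436, p₀ = 0.247.
Overall risk P(Y=1) = π·p₁ + (1−π)·p₀ = 0.419×0.436 + 0.581×0.247 = 0.32619.
Under exogeneity, PAF = [P(Y=1) − p₀] / P(Y=1).
PAF = (0.32619 − 0.247) / 0.32619 ≈ 0.2428

PAF ≈ 0.243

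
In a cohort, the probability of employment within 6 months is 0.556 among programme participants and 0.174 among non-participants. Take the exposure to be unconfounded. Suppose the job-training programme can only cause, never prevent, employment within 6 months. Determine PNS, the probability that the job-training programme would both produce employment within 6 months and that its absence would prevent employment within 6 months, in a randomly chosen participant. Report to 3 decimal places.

PNS ≈ 0.382

Let p₁ = 0.556, p₀ = 0.174.
Under exogeneity and monotonicity, PNS = p₁ − p₀.
PNS = 0.556 − 0.174 = 0.382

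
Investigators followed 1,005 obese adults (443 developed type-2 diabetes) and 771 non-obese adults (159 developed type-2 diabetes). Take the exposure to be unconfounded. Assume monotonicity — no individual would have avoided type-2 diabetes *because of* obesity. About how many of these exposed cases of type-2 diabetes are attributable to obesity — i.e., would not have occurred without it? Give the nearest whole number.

p₁ = P(outcome | exposed) = 443/1005 = 0.4408
p₀ = P(outcome | unexposed) = 159/771 = 0.20623
PN = (p₁ − p₀)/p₁ = (0.4408 − 0.20623) / 0.4408 ≈ 0.53215.
Attributable cases ≈ PN × (exposed cases) = 0.53215 × 443 ≈ 235.74.

about 236 cases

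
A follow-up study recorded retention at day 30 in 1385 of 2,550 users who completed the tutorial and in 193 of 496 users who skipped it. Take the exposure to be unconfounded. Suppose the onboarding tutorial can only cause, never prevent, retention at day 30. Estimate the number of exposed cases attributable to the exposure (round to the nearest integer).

p₁ = P(outcome | exposed) = 1385/2550 = 0.54314
p₀ = P(outcome | unexposed) = 193/496 = 0.38911
PN = (p₁ − p₀)/p₁ = (0.54314 − 0.38911) / 0.54314 ≈ 0.28358.
Attributable cases ≈ PN × (exposed cases) = 0.28358 × 1385 ≈ 392.76.

about 393 cases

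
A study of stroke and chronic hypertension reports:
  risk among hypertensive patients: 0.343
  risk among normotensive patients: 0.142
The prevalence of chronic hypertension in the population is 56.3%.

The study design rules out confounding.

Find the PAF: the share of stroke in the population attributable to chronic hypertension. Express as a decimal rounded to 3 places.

Let p₁ = 0.343, p₀ = 0.142.
Overall risk P(Y=1) = π·p₁ + (1−π)·p₀ = 0.563×0.343 + 0.437×0.142 = 0.25516.
Under exogeneity, PAF = [P(Y=1) − p₀] / P(Y=1).
PAF = (0.25516 − 0.142) / 0.25516 ≈ 0.4435

PAF ≈ 0.443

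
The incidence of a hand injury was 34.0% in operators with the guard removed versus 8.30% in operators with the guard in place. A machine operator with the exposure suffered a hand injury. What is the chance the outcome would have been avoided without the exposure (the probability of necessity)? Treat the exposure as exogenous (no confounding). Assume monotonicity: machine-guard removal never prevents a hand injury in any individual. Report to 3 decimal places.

PN ≈ 0.756

p₁ = 0.34, p₀ = 0.083.
Under exogeneity and monotonicity, PN = (p₁ − p₀) / p₁.
PN = (0.34 − 0.083) / 0.34 = 0.257 / 0.34 ≈ 0.7559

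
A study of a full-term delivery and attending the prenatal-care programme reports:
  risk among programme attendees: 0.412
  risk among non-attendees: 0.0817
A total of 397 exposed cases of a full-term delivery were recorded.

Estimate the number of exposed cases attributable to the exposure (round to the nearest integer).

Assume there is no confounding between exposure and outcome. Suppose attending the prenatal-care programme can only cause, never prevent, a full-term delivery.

Let p₁ = 0.412, p₀ = 0.0817.
PN = (p₁ − p₀)/p₁ = (0.412 − 0.0817) / 0.412 ≈ 0.80170.
Attributable cases ≈ PN × (exposed cases) = 0.80170 × 397 ≈ 318.27.

about 318 cases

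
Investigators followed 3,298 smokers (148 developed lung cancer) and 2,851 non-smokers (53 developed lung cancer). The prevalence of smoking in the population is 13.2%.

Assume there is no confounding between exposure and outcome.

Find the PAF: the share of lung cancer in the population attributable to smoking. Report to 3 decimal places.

p₁ = P(outcome | exposed) = 148/3298 = 0.044876
p₀ = P(outcome | unexposed) = 53/2851 = 0.01859
Overall risk P(Y=1) = π·p₁ + (1−π)·p₀ = 0.132×0.044876 + 0.868×0.01859 = 0.02206.
Under exogeneity, PAF = [P(Y=1) − p₀] / P(Y=1).
PAF = (0.02206 − 0.01859) / 0.02206 ≈ 0.1573

PAF ≈ 0.157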